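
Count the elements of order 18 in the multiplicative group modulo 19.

φ(19) = 19 − 1 = 18 = 2 · 3^2.
In a cyclic group of order 18, there are φ(d) elements of order d for each divisor d of 18, and zero for non-divisors.
18 = 2 · 3^2 divides 18, and φ(18) = 6.

6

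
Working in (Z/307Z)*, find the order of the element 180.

The order of 180 must divide φ(307) = 307 − 1 = 306 = 2 · 3^2 · 17.
Divisors of 306: 1, 2, 3, 6, 9, 17, 18, 34, 51, 102, 153, 306.
Test each divisor d:
180^1 ≡ 180
180^2 ≡ 165
180^3 ≡ 228
180^6 ≡ 101
180^9 ≡ 3
180^17 ≡ 261
180^18 ≡ 9
180^34 ≡ 274
180^51 ≡ 290
180^102 ≡ 289
180^153 ≡ 306
180^306 ≡ 1
The smallest such exponent is 306, so the order of 180 is 306.

306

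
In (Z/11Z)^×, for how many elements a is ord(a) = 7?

φ(11) = 11 − 1 = 10 = 2 · 5.
Since (Z/11Z)^× is cyclic of order 10, the number of elements of order d is φ(d) when d | 10 and 0 otherwise.
Here 10 is not a multiple of 7, so there are no elements of order 7.

0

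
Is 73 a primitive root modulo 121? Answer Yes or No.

φ(121) = φ(11^2) = 11·(11−1) = 110 = 2 · 5 · 11.
Test 73^(110/q) mod 121 for each prime factor q of 110:
73^55 ≡ 120 (mod 121)  [q = 2: ≢ 1 ✓]
73^22 ≡ 27 (mod 121)  [q = 5: ≢ 1 ✓]
73^10 ≡ 100 (mod 121)  [q = 11: ≢ 1 ✓]
Every test exponent gives a nontrivial residue, hence 73 generates the full group.

Yes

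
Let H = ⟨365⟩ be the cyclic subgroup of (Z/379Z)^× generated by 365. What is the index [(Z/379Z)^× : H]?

3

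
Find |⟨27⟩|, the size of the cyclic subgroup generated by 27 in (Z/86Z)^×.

14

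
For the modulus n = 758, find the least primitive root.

3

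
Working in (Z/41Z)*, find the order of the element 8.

By Lagrange's theorem, ord_41(8) divides φ(41) = 41 − 1 = 40 = 2^3 · 5.
Divisors of 40: 1, 2, 4, 5, 8, 10, 20, 40.
Check 8^d mod 41 for each divisor in increasing order:
8^1 ≡ 8
8^2 ≡ 23
8^4 ≡ 37
8^5 ≡ 9
8^8 ≡ 16
8^10 ≡ 40
8^20 ≡ 1
The smallest such exponent is 20, so the order of 8 is 20.

20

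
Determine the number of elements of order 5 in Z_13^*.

0

φ(13) = 13 − 1 = 12 = 2^2 · 3.
Since (Z/13Z)^× is cyclic of order 12, the number of elements of order d is φ(d) when d | 12 and 0 otherwise.
5 does not divide 12, so no element of (Z/13Z)^× has order 5.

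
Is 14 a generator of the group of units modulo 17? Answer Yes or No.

φ(17) = 17 − 1 = 16 = 2^4.
Test 14^(16/q) mod 17 for each prime factor q of 16:
14^8 ≡ 16 (mod 17)  [q = 2: ≢ 1 ✓]
All checks pass, so 14 has order 16 and is a primitive root modulo 17.

Yes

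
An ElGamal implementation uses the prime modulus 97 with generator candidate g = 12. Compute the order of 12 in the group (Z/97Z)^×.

16

ord(12) | φ(97) = 97 − 1 = 96 = 2^5 · 3.
Divisors of 96: 1, 2, 3, 4, 6, 8, 12, 16, 24, 32, 48, 96.
Test each divisor d:
12^1 ≡ 12 (mod 97)
12^2 ≡ 47 (mod 97)
12^3 ≡ 79 (mod 97)
12^4 ≡ 75 (mod 97)
12^6 ≡ 33 (mod 97)
12^8 ≡ 96 (mod 97)
12^12 ≡ 22 (mod 97)
12^16 ≡ 1 (mod 97) ✓
The smallest such exponent is 16, so the order of 12 is 16.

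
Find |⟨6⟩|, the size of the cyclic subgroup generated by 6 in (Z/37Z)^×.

4

Since 6 ∈ (Z/37Z)^×, its order divides φ(37) = 37 − 1 = 36 = 2^2 · 3^2.
Divisors of 36: 1, 2, 3, 4, 6, 9, 12, 18, 36.
Check 6^d mod 37 for each divisor in increasing order:
6^1 ≡ 6
6^2 ≡ 36
6^3 ≡ 31
6^4 ≡ 1
So ord_37(6) = 4.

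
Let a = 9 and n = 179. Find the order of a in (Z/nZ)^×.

Since 9 ∈ (Z/179Z)^×, its order divides φ(179) = 179 − 1 = 178 = 2 · 89.
Divisors of 178: 1, 2, 89, 178.
Compute 9^d (mod 179) for the divisors d until we hit 1:
9^1 ≡ 9 (mod 179)
9^2 ≡ 81 (mod 179)
9^89 ≡ 1 (mod 179) ✓
So ord_179(9) = 89.

89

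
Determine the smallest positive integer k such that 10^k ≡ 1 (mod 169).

78

Since 10 ∈ (Z/169Z)^×, its order divides φ(169) = φ(13^2) = 13·(13−1) = 156 = 2^2 · 3 · 13.
Divisors of 156: 1, 2, 3, 4, 6, 12, 13, 26, 39, 52, 78, 156.
Check 10^d mod 169 for each divisor in increasing order:
10^1 ≡ 10 (mod 169)
10^2 ≡ 100 (mod 169)
10^3 ≡ 155 (mod 169)
10^4 ≡ 29 (mod 169)
10^6 ≡ 27 (mod 169)
10^12 ≡ 53 (mod 169)
10^13 ≡ 23 (mod 169)
10^26 ≡ 22 (mod 169)
10^39 ≡ 168 (mod 169)
10^52 ≡ 146 (mod 169)
10^78 ≡ 1 (mod 169) ✓
The smallest such exponent is 78, so the order of 10 is 78.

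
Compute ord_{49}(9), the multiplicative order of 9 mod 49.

Since 9 ∈ (Z/49Z)^×, its order divides φ(49) = φ(7^2) = 7·(7−1) = 42 = 2 · 3 · 7.
Divisors of 42: 1, 2, 3, 6, 7, 14, 21, 42.
Check 9^d mod 49 for each divisor in increasing order:
9^1 ≡ 9 (mod 49)
9^2 ≡ 32 (mod 49)
9^3 ≡ 43 (mod 49)
9^6 ≡ 36 (mod 49)
9^7 ≡ 30 (mod 49)
9^14 ≡ 18 (mod 49)
9^21 ≡ 1 (mod 49) ✓
The smallest such exponent is 21, so the order of 9 is 21.

21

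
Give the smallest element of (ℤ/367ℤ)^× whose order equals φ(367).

6

φ(367) = 367 − 1 = 366 = 2 · 3 · 61.
Test candidates g = 2, 3, … against the prime factors q ∈ {2, 3, 61} of φ(367): g is a generator iff g^(366/q) ≢ 1 for every such q.
g = 2: 2^183 ≡ 1 — hits 1, so not a primitive root.
g = 3: 3^183 ≡ 366; 3^122 ≡ 1 — hits 1, so not a primitive root.
g = 4: 4^183 ≡ 1 — hits 1, so not a primitive root.
g = 5: 5^183 ≡ 366; 5^122 ≡ 1 — hits 1, so not a primitive root.
g = 6: 6^183 ≡ 366; 6^122 ≡ 283; 6^6 ≡ 47 — none is 1, so 6 is a primitive root.
The smallest primitive root modulo 367 is 6.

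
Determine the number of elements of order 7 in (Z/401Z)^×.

φ(401) = 401 − 1 = 400 = 2^4 · 5^2.
In a cyclic group of order 400, there are φ(d) elements of order d for each divisor d of 400, and zero for non-divisors.
Since 7 ∤ 400, the count is 0.

0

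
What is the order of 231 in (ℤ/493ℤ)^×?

16

ord(231) | φ(493) = φ(17·29) = (17−1)·(29−1) = 16·28 = 448 = 2^6 · 7.
Divisors of 448: 1, 2, 4, 7, 8, 14, 16, 28, 32, 56, 64, 112, 224, 448.
Test each divisor d:
231^1 ≡ 231 (mod 493)
231^2 ≡ 117 (mod 493)
231^4 ≡ 378 (mod 493)
231^7 ≡ 260 (mod 493)
231^8 ≡ 407 (mod 493)
231^14 ≡ 59 (mod 493)
231^16 ≡ 1 (mod 493) ✓
So ord_493(231) = 16.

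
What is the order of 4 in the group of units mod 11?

5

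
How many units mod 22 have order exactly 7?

0

φ(22) = φ(2)·φ(11) = 1·10 = 10 = 2 · 5.
Since (Z/22Z)^× is cyclic of order 10, the number of elements of order d is φ(d) when d | 10 and 0 otherwise.
7 does not divide 10, so no element of (Z/22Z)^× has order 7.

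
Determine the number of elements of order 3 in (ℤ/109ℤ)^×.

φ(109) = 109 − 1 = 108 = 2^2 · 3^3.
(Z/109Z)^× is cyclic (|G| = 108); a cyclic group of order m has exactly φ(d) elements of each order d | m, and none otherwise.
3 | 108, and φ(3) = 3 − 1 = 2.

2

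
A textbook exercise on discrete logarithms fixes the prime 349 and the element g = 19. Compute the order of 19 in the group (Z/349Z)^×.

ord(19) | φ(349) = 349 − 1 = 348 = 2^2 · 3 · 29.
Divisors of 348: 1, 2, 3, 4, 6, 12, 29, 58, 87, 116, 174, 348.
Evaluate successive powers at the divisors of 348:
19^1 ≡ 19 (mod 349)
19^2 ≡ 12 (mod 349)
19^3 ≡ 228 (mod 349)
19^4 ≡ 144 (mod 349)
19^6 ≡ 332 (mod 349)
19^12 ≡ 289 (mod 349)
19^29 ≡ 122 (mod 349)
19^58 ≡ 226 (mod 349)
19^87 ≡ 1 (mod 349) ✓
So ord_349(19) = 87.

87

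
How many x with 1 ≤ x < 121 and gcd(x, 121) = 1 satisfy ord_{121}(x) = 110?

φ(121) = φ(11^2) = 11·(11−1) = 110 = 2 · 5 · 11.
Since (Z/121Z)^× is cyclic of order 110, the number of elements of order d is φ(d) when d | 110 and 0 otherwise.
110 = 2 · 5 · 11 divides 110, and φ(110) = 40.

40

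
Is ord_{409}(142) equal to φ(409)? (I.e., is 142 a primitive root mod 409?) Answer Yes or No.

No

φ(409) = 409 − 1 = 408 = 2^3 · 3 · 17.
An element g generates (Z/409Z)^× iff g^(408/q) ≢ 1 (mod 409) for each prime q ∈ {2, 3, 17}.
142^204 ≡ 1 (mod 409)  [q = 2: ≡ 1 ✗]
142^136 ≡ 53 (mod 409)  [q = 3: ≢ 1 ✓]
142^24 ≡ 6 (mod 409)  [q = 17: ≢ 1 ✓]
142^204 ≡ 1 shows ord(142) | 204, strictly less than φ(409); not a primitive root.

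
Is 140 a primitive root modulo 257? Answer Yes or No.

φ(257) = 257 − 1 = 256 = 2^8.
140 is a primitive root mod 257 iff 140^(φ(257)/q) ≢ 1 for every prime q | φ(257), i.e. q ∈ {2}.
140^128 ≡ 1 (mod 257)  [q = 2: ≡ 1 ✗]
140^128 ≡ 1 shows ord(140) | 128, strictly less than φ(257); not a primitive root.

No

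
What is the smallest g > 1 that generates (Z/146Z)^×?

φ(146) = φ(2)·φ(73) = 1·72 = 72 = 2^3 · 3^2.
Test candidates g = 2, 3, … against the prime factors q ∈ {2, 3} of φ(146): g is a generator iff g^(72/q) ≢ 1 for every such q.
g = 2: gcd(2, 146) = 2 > 1, not a unit — skip.
g = 3: 3^36 ≡ 1 — hits 1, so not a primitive root.
g = 4: gcd(4, 146) = 2 > 1, not a unit — skip.
g = 5: 5^36 ≡ 145; 5^24 ≡ 81 — none is 1, so 5 is a primitive root.
So 5 is the smallest generator of (Z/146Z)^×.

5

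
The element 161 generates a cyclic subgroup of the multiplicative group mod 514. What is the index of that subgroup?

1

Since 161 ∈ (Z/514Z)^×, its order divides φ(514) = φ(2)·φ(257) = 1·256 = 256 = 2^8.
Divisors of 256: 1, 2, 4, 8, 16, 32, 64, 128, 256.
Test each divisor d:
161^1 ≡ 161
161^2 ≡ 221
161^4 ≡ 11
161^8 ≡ 121
161^16 ≡ 249
161^32 ≡ 321
161^64 ≡ 241
161^128 ≡ 513
161^256 ≡ 1
So ord_514(161) = 256, hence |⟨161⟩| = 256.
[(Z/514Z)^× : ⟨161⟩] = 256/256 = 1.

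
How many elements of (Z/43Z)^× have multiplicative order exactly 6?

φ(43) = 43 − 1 = 42 = 2 · 3 · 7.
(Z/43Z)^× is cyclic (|G| = 42); a cyclic group of order m has exactly φ(d) elements of each order d | m, and none otherwise.
6 = 2 · 3 divides 42, and φ(6) = 2.

2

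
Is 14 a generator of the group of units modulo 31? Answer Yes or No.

No

φ(31) = 31 − 1 = 30 = 2 · 3 · 5.
Test 14^(30/q) mod 31 for each prime factor q of 30:
14^15 ≡ 1 (mod 31)  [q = 2: ≡ 1 ✗]
14^10 ≡ 25 (mod 31)  [q = 3: ≢ 1 ✓]
14^6 ≡ 8 (mod 31)  [q = 5: ≢ 1 ✓]
Since 14^15 ≡ 1, the order of 14 divides 15 < 30, so 14 is not a primitive root.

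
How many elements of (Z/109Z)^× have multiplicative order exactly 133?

0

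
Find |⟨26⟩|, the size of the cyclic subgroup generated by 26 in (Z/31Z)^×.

6

By Lagrange's theorem, ord_31(26) divides φ(31) = 31 − 1 = 30 = 2 · 3 · 5.
Divisors of 30: 1, 2, 3, 5, 6, 10, 15, 30.
Test each divisor d:
26^1 ≡ 26 (mod 31)
26^2 ≡ 25 (mod 31)
26^3 ≡ 30 (mod 31)
26^5 ≡ 6 (mod 31)
26^6 ≡ 1 (mod 31) ✓
The smallest such exponent is 6, so the order of 26 is 6.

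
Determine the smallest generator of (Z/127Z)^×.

φ(127) = 127 − 1 = 126 = 2 · 3^2 · 7.
g is a primitive root iff g^(126/q) ≢ 1 (mod 127) for each prime q ∈ {2, 3, 7}.
g = 2: 2^63 ≡ 1 — hits 1, so not a primitive root.
g = 3: 3^63 ≡ 126; 3^42 ≡ 107; 3^18 ≡ 4 — none is 1, so 3 is a primitive root.
Hence the least primitive root of 127 is 3.

3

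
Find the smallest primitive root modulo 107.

2

φ(107) = 107 − 1 = 106 = 2 · 53.
Test candidates g = 2, 3, … against the prime factors q ∈ {2, 53} of φ(107): g is a generator iff g^(106/q) ≢ 1 for every such q.
g = 2: 2^53 ≡ 106; 2^2 ≡ 4 — none is 1, so 2 is a primitive root.
So 2 is the smallest generator of (Z/107Z)^×.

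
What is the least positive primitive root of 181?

2

φ(181) = 181 − 1 = 180 = 2^2 · 3^2 · 5.
Test candidates g = 2, 3, … against the prime factors q ∈ {2, 3, 5} of φ(181): g is a generator iff g^(180/q) ≢ 1 for every such q.
g = 2: 2^90 ≡ 180; 2^60 ≡ 48; 2^36 ≡ 59 — none is 1, so 2 is a primitive root.
Hence the least primitive root of 181 is 2.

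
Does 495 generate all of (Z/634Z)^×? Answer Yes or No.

φ(634) = φ(2)·φ(317) = 1·316 = 316 = 2^2 · 79.
An element g generates (Z/634Z)^× iff g^(316/q) ≢ 1 (mod 634) for each prime q ∈ {2, 79}.
495^158 ≡ 633 (mod 634)  [q = 2: ≢ 1 ✓]
495^4 ≡ 573 (mod 634)  [q = 79: ≢ 1 ✓]
None equal 1, so ord_634(495) = 316: 495 is a primitive root.

Yes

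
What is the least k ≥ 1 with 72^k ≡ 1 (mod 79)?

The order of 72 must divide φ(79) = 79 − 1 = 78 = 2 · 3 · 13.
Divisors of 78: 1, 2, 3, 6, 13, 26, 39, 78.
Check 72^d mod 79 for each divisor in increasing order:
72^1 ≡ 72 (mod 79)
72^2 ≡ 49 (mod 79)
72^3 ≡ 52 (mod 79)
72^6 ≡ 18 (mod 79)
72^13 ≡ 23 (mod 79)
72^26 ≡ 55 (mod 79)
72^39 ≡ 1 (mod 79) ✓
The smallest such exponent is 39, so the order of 72 is 39.

39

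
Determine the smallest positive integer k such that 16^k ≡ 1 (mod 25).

The order of 16 must divide φ(25) = φ(5^2) = 5·(5−1) = 20 = 2^2 · 5.
Divisors of 20: 1, 2, 4, 5, 10, 20.
Compute 16^d (mod 25) for the divisors d until we hit 1:
16^1 ≡ 16 (mod 25)
16^2 ≡ 6 (mod 25)
16^4 ≡ 11 (mod 25)
16^5 ≡ 1 (mod 25) ✓
Therefore the multiplicative order of 16 modulo 25 is 5.

5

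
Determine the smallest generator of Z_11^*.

φ(11) = 11 − 1 = 10 = 2 · 5.
g is a primitive root iff g^(10/q) ≢ 1 (mod 11) for each prime q ∈ {2, 5}.
g = 2: 2^5 ≡ 10; 2^2 ≡ 4 — none is 1, so 2 is a primitive root.
The smallest primitive root modulo 11 is 2.

2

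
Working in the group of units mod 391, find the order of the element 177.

Since 177 ∈ (Z/391Z)^×, its order divides φ(391) = φ(17·23) = (17−1)·(23−1) = 16·22 = 352 = 2^5 · 11.
Divisors of 352: 1, 2, 4, 8, 11, 16, 22, 32, 44, 88, 176, 352.
Compute 177^d (mod 391) for the divisors d until we hit 1:
177^1 ≡ 177
177^2 ≡ 49
177^4 ≡ 55
177^8 ≡ 288
177^11 ≡ 116
177^16 ≡ 52
177^22 ≡ 162
177^32 ≡ 358
177^44 ≡ 47
177^88 ≡ 254
177^176 ≡ 1
So ord_391(177) = 176.

176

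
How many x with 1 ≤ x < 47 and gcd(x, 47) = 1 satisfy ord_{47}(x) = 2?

φ(47) = 47 − 1 = 46 = 2 · 23.
Since (Z/47Z)^× is cyclic of order 46, the number of elements of order d is φ(d) when d | 46 and 0 otherwise.
2 | 46, and φ(2) = 2 − 1 = 1.

1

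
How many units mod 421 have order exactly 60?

φ(421) = 421 − 1 = 420 = 2^2 · 3 · 5 · 7.
In a cyclic group of order 420, there are φ(d) elements of order d for each divisor d of 420, and zero for non-divisors.
60 = 2^2 · 3 · 5 divides 420, and φ(60) = 16.

16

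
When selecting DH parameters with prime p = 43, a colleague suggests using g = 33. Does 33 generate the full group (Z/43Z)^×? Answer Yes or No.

Yes

φ(43) = 43 − 1 = 42 = 2 · 3 · 7.
It suffices to check that the order of 33 is not a proper divisor of 42: compute 33^(42/q) for q ∈ {2, 3, 7}.
33^21 ≡ 42 (mod 43)  [q = 2: ≢ 1 ✓]
33^14 ≡ 36 (mod 43)  [q = 3: ≢ 1 ✓]
33^6 ≡ 35 (mod 43)  [q = 7: ≢ 1 ✓]
None equal 1, so ord_43(33) = 42: 33 is a primitive root.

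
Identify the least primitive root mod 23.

5

φ(23) = 23 − 1 = 22 = 2 · 11.
Test candidates g = 2, 3, … against the prime factors q ∈ {2, 11} of φ(23): g is a generator iff g^(22/q) ≢ 1 for every such q.
g = 2: 2^11 ≡ 1 — hits 1, so not a primitive root.
g = 3: 3^11 ≡ 1 — hits 1, so not a primitive root.
g = 4: 4^11 ≡ 1 — hits 1, so not a primitive root.
g = 5: 5^11 ≡ 22; 5^2 ≡ 2 — none is 1, so 5 is a primitive root.
The smallest primitive root modulo 23 is 5.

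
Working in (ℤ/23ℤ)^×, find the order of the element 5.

22

Since 5 ∈ (Z/23Z)^×, its order divides φ(23) = 23 − 1 = 22 = 2 · 11.
Divisors of 22: 1, 2, 11, 22.
Compute 5^d (mod 23) for the divisors d until we hit 1:
5^1 ≡ 5
5^2 ≡ 2
5^11 ≡ 22
5^22 ≡ 1
Hence ord(5) = 22.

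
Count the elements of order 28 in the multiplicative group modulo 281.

φ(281) = 281 − 1 = 280 = 2^3 · 5 · 7.
Since (Z/281Z)^× is cyclic of order 280, the number of elements of order d is φ(d) when d | 280 and 0 otherwise.
28 = 2^2 · 7 divides 280, and φ(28) = 12.

12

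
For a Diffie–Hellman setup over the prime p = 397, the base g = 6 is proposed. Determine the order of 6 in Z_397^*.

ord(6) | φ(397) = 397 − 1 = 396 = 2^2 · 3^2 · 11.
Divisors of 396: 1, 2, 3, 4, 6, 9, 11, 12, 18, 22, 33, 36, 44, 66, 99, 132, 198, 396.
Test each divisor d:
6^1 ≡ 6 (mod 397)
6^2 ≡ 36 (mod 397)
6^3 ≡ 216 (mod 397)
6^4 ≡ 105 (mod 397)
6^6 ≡ 207 (mod 397)
6^9 ≡ 248 (mod 397)
6^11 ≡ 194 (mod 397)
6^12 ≡ 370 (mod 397)
6^18 ≡ 366 (mod 397)
6^22 ≡ 318 (mod 397)
6^33 ≡ 157 (mod 397)
6^36 ≡ 167 (mod 397)
6^44 ≡ 286 (mod 397)
6^66 ≡ 35 (mod 397)
6^99 ≡ 334 (mod 397)
6^132 ≡ 34 (mod 397)
6^198 ≡ 396 (mod 397)
6^396 ≡ 1 (mod 397) ✓
Hence ord(6) = 396.

396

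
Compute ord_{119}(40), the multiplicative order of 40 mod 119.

Since 40 ∈ (Z/119Z)^×, its order divides φ(119) = φ(7·17) = (7−1)·(17−1) = 6·16 = 96 = 2^5 · 3.
Divisors of 96: 1, 2, 3, 4, 6, 8, 12, 16, 24, 32, 48, 96.
Test each divisor d:
40^1 ≡ 40 (mod 119)
40^2 ≡ 53 (mod 119)
40^3 ≡ 97 (mod 119)
40^4 ≡ 72 (mod 119)
40^6 ≡ 8 (mod 119)
40^8 ≡ 67 (mod 119)
40^12 ≡ 64 (mod 119)
40^16 ≡ 86 (mod 119)
40^24 ≡ 50 (mod 119)
40^32 ≡ 18 (mod 119)
40^48 ≡ 1 (mod 119) ✓
Therefore the multiplicative order of 40 modulo 119 is 48.

48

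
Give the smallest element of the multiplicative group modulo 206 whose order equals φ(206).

φ(206) = φ(2)·φ(103) = 1·102 = 102 = 2 · 3 · 17.
g is a primitive root iff g^(102/q) ≢ 1 (mod 206) for each prime q ∈ {2, 3, 17}.
g = 2: gcd(2, 206) = 2 > 1, not a unit — skip.
g = 3: 3^51 ≡ 205; 3^34 ≡ 1 — hits 1, so not a primitive root.
g = 4: gcd(4, 206) = 2 > 1, not a unit — skip.
g = 5: 5^51 ≡ 205; 5^34 ≡ 159; 5^6 ≡ 175 — none is 1, so 5 is a primitive root.
The smallest primitive root modulo 206 is 5.

5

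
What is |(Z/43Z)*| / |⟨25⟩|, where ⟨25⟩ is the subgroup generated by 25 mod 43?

2

ord(25) | φ(43) = 43 − 1 = 42 = 2 · 3 · 7.
Divisors of 42: 1, 2, 3, 6, 7, 14, 21, 42.
Compute 25^d (mod 43) for the divisors d until we hit 1:
25^1 ≡ 25
25^2 ≡ 23
25^3 ≡ 16
25^6 ≡ 41
25^7 ≡ 36
25^14 ≡ 6
25^21 ≡ 1
Thus |⟨25⟩| = ord(25) = 21.
[(Z/43Z)^× : ⟨25⟩] = 42/21 = 2.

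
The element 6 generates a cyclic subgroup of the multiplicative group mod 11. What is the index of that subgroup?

By Lagrange's theorem, ord_11(6) divides φ(11) = 11 − 1 = 10 = 2 · 5.
Divisors of 10: 1, 2, 5, 10.
Check 6^d mod 11 for each divisor in increasing order:
6^1 ≡ 6 (mod 11)
6^2 ≡ 3 (mod 11)
6^5 ≡ 10 (mod 11)
6^10 ≡ 1 (mod 11) ✓
The order of 6 is 10, so the subgroup it generates has 10 elements.
Index = |(Z/11Z)^×| / |⟨6⟩| = 10 / 10 = 1.

1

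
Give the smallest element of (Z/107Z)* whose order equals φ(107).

2

φ(107) = 107 − 1 = 106 = 2 · 53.
g is a primitive root iff g^(106/q) ≢ 1 (mod 107) for each prime q ∈ {2, 53}.
g = 2: 2^53 ≡ 106; 2^2 ≡ 4 — none is 1, so 2 is a primitive root.
The smallest primitive root modulo 107 is 2.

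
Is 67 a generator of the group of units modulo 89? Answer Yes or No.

φ(89) = 89 − 1 = 88 = 2^3 · 11.
Test 67^(88/q) mod 89 for each prime factor q of 88:
67^44 ≡ 1 (mod 89)  [q = 2: ≡ 1 ✗]
67^8 ≡ 64 (mod 89)  [q = 11: ≢ 1 ✓]
The check at q = 2 fails, so 67 generates a proper subgroup.

No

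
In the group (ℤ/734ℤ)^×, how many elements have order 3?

φ(734) = φ(2)·φ(367) = 1·366 = 366 = 2 · 3 · 61.
(Z/734Z)^× is cyclic (|G| = 366); a cyclic group of order m has exactly φ(d) elements of each order d | m, and none otherwise.
3 | 366, and φ(3) = 3 − 1 = 2.

2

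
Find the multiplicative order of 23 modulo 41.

10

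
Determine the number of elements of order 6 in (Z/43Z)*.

φ(43) = 43 − 1 = 42 = 2 · 3 · 7.
(Z/43Z)^× is cyclic (|G| = 42); a cyclic group of order m has exactly φ(d) elements of each order d | m, and none otherwise.
6 = 2 · 3 divides 42, and φ(6) = 2.

2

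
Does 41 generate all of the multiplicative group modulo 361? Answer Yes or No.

Yes

φ(361) = φ(19^2) = 19·(19−1) = 342 = 2 · 3^2 · 19.
Test 41^(342/q) mod 361 for each prime factor q of 342:
41^171 ≡ 360 (mod 361)  [q = 2: ≢ 1 ✓]
41^114 ≡ 292 (mod 361)  [q = 3: ≢ 1 ✓]
41^18 ≡ 210 (mod 361)  [q = 19: ≢ 1 ✓]
None equal 1, so ord_361(41) = 342: 41 is a primitive root.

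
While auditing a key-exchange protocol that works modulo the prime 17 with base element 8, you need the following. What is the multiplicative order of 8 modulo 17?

8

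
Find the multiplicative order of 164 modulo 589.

30

The order of 164 must divide φ(589) = φ(19·31) = (19−1)·(31−1) = 18·30 = 540 = 2^2 · 3^3 · 5.
Divisors of 540: 1, 2, 3, 4, 5, 6, 9, 10, 12, 15, 18, 20, 27, 30, 36, 45, 54, 60, 90, 108, 135, 180, 270, 540.
Evaluate successive powers at the divisors of 540:
164^1 ≡ 164 (mod 589)
164^2 ≡ 391 (mod 589)
164^3 ≡ 512 (mod 589)
164^4 ≡ 330 (mod 589)
164^5 ≡ 521 (mod 589)
164^6 ≡ 39 (mod 589)
164^9 ≡ 531 (mod 589)
164^10 ≡ 501 (mod 589)
164^12 ≡ 343 (mod 589)
164^15 ≡ 94 (mod 589)
164^18 ≡ 419 (mod 589)
164^20 ≡ 87 (mod 589)
164^27 ≡ 436 (mod 589)
164^30 ≡ 1 (mod 589) ✓
Hence ord(164) = 30.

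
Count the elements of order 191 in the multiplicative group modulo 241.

φ(241) = 241 − 1 = 240 = 2^4 · 3 · 5.
In a cyclic group of order 240, there are φ(d) elements of order d for each divisor d of 240, and zero for non-divisors.
Here 240 is not a multiple of 191, so there are no elements of order 191.

0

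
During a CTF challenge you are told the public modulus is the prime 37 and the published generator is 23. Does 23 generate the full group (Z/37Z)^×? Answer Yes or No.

φ(37) = 37 − 1 = 36 = 2^2 · 3^2.
Test 23^(36/q) mod 37 for each prime factor q of 36:
23^18 ≡ 36 (mod 37)  [q = 2: ≢ 1 ✓]
23^12 ≡ 1 (mod 37)  [q = 3: ≡ 1 ✗]
Since 23^12 ≡ 1, the order of 23 divides 12 < 36, so 23 is not a primitive root.

No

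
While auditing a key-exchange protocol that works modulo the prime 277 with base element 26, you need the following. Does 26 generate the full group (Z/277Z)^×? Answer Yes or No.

φ(277) = 277 − 1 = 276 = 2^2 · 3 · 23.
26 is a primitive root mod 277 iff 26^(φ(277)/q) ≢ 1 for every prime q | φ(277), i.e. q ∈ {2, 3, 23}.
26^138 ≡ 276 (mod 277)  [q = 2: ≢ 1 ✓]
26^92 ≡ 1 (mod 277)  [q = 3: ≡ 1 ✗]
26^12 ≡ 27 (mod 277)  [q = 23: ≢ 1 ✓]
26^92 ≡ 1 shows ord(26) | 92, strictly less than φ(277); not a primitive root.

No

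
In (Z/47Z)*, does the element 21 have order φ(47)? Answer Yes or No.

No

φ(47) = 47 − 1 = 46 = 2 · 23.
It suffices to check that the order of 21 is not a proper divisor of 46: compute 21^(46/q) for q ∈ {2, 23}.
21^23 ≡ 1 (mod 47)  [q = 2: ≡ 1 ✗]
21^2 ≡ 18 (mod 47)  [q = 23: ≢ 1 ✓]
Since 21^23 ≡ 1, the order of 21 divides 23 < 46, so 21 is not a primitive root.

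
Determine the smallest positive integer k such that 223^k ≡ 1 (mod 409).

ord(223) | φ(409) = 409 − 1 = 408 = 2^3 · 3 · 17.
Divisors of 408: 1, 2, 3, 4, 6, 8, 12, 17, 24, 34, 51, 68, 102, 136, 204, 408.
Evaluate successive powers at the divisors of 408:
223^1 ≡ 223
223^2 ≡ 240
223^3 ≡ 350
223^4 ≡ 340
223^6 ≡ 209
223^8 ≡ 262
223^12 ≡ 327
223^17 ≡ 378
223^24 ≡ 180
223^34 ≡ 143
223^51 ≡ 66
223^68 ≡ 408
223^102 ≡ 266
223^136 ≡ 1
The smallest such exponent is 136, so the order of 223 is 136.

136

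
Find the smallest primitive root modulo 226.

φ(226) = φ(2)·φ(113) = 1·112 = 112 = 2^4 · 7.
g is a primitive root iff g^(112/q) ≢ 1 (mod 226) for each prime q ∈ {2, 7}.
g = 2: gcd(2, 226) = 2 > 1, not a unit — skip.
g = 3: 3^56 ≡ 225; 3^16 ≡ 49 — none is 1, so 3 is a primitive root.
So 3 is the smallest generator of (Z/226Z)^×.

3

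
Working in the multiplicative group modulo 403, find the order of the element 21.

By Lagrange's theorem, ord_403(21) divides φ(403) = φ(13·31) = (13−1)·(31−1) = 12·30 = 360 = 2^3 · 3^2 · 5.
Divisors of 360: 1, 2, 3, 4, 5, 6, 8, 9, 10, 12, 15, 18, 20, 24, 30, 36, 40, 45, 60, 72, 90, 120, 180, 360.
Compute 21^d (mod 403) for the divisors d until we hit 1:
21^1 ≡ 21 (mod 403)
21^2 ≡ 38 (mod 403)
21^3 ≡ 395 (mod 403)
21^4 ≡ 235 (mod 403)
21^5 ≡ 99 (mod 403)
21^6 ≡ 64 (mod 403)
21^8 ≡ 14 (mod 403)
21^9 ≡ 294 (mod 403)
21^10 ≡ 129 (mod 403)
21^12 ≡ 66 (mod 403)
21^15 ≡ 278 (mod 403)
21^18 ≡ 194 (mod 403)
21^20 ≡ 118 (mod 403)
21^24 ≡ 326 (mod 403)
21^30 ≡ 311 (mod 403)
21^36 ≡ 157 (mod 403)
21^40 ≡ 222 (mod 403)
21^45 ≡ 216 (mod 403)
21^60 ≡ 1 (mod 403) ✓
Therefore the multiplicative order of 21 modulo 403 is 60.

60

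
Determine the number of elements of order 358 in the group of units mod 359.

178

φ(359) = 359 − 1 = 358 = 2 · 179.
(Z/359Z)^× is cyclic (|G| = 358); a cyclic group of order m has exactly φ(d) elements of each order d | m, and none otherwise.
358 = 2 · 179 divides 358, and φ(358) = 178.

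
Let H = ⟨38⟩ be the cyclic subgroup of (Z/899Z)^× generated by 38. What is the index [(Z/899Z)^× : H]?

Since 38 ∈ (Z/899Z)^×, its order divides φ(899) = φ(29·31) = (29−1)·(31−1) = 28·30 = 840 = 2^3 · 3 · 5 · 7.
Divisors of 840: 1, 2, 3, 4, 5, 6, 7, 8, 10, 12, 14, 15, 20, 21, 24, 28, 30, 35, 40, 42, 56, 60, 70, 84, 105, 120, 140, 168, 210, 280, 420, 840.
Check 38^d mod 899 for each divisor in increasing order:
38^1 ≡ 38 (mod 899)
38^2 ≡ 545 (mod 899)
38^3 ≡ 33 (mod 899)
38^4 ≡ 355 (mod 899)
38^5 ≡ 5 (mod 899)
38^6 ≡ 190 (mod 899)
38^7 ≡ 28 (mod 899)
38^8 ≡ 165 (mod 899)
38^10 ≡ 25 (mod 899)
38^12 ≡ 140 (mod 899)
38^14 ≡ 784 (mod 899)
38^15 ≡ 125 (mod 899)
38^20 ≡ 625 (mod 899)
38^21 ≡ 376 (mod 899)
38^24 ≡ 721 (mod 899)
38^28 ≡ 639 (mod 899)
38^30 ≡ 342 (mod 899)
38^35 ≡ 811 (mod 899)
38^40 ≡ 459 (mod 899)
38^42 ≡ 233 (mod 899)
38^56 ≡ 175 (mod 899)
38^60 ≡ 94 (mod 899)
38^70 ≡ 552 (mod 899)
38^84 ≡ 349 (mod 899)
38^105 ≡ 869 (mod 899)
38^120 ≡ 745 (mod 899)
38^140 ≡ 842 (mod 899)
38^168 ≡ 436 (mod 899)
38^210 ≡ 1 (mod 899) ✓
Thus |⟨38⟩| = ord(38) = 210.
Index = |(Z/899Z)^×| / |⟨38⟩| = 840 / 210 = 4.

4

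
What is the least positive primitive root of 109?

φ(109) = 109 − 1 = 108 = 2^2 · 3^3.
g is a primitive root iff g^(108/q) ≢ 1 (mod 109) for each prime q ∈ {2, 3}.
g = 2: 2^54 ≡ 108; 2^36 ≡ 1 — hits 1, so not a primitive root.
g = 3: 3^54 ≡ 1 — hits 1, so not a primitive root.
g = 4: 4^54 ≡ 1 — hits 1, so not a primitive root.
g = 5: 5^54 ≡ 1 — hits 1, so not a primitive root.
g = 6: 6^54 ≡ 108; 6^36 ≡ 63 — none is 1, so 6 is a primitive root.
So 6 is the smallest generator of (Z/109Z)^×.

6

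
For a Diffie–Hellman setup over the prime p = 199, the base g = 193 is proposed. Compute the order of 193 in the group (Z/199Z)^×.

By Lagrange's theorem, ord_199(193) divides φ(199) = 199 − 1 = 198 = 2 · 3^2 · 11.
Divisors of 198: 1, 2, 3, 6, 9, 11, 18, 22, 33, 66, 99, 198.
Evaluate successive powers at the divisors of 198:
193^1 ≡ 193 (mod 199)
193^2 ≡ 36 (mod 199)
193^3 ≡ 182 (mod 199)
193^6 ≡ 90 (mod 199)
193^9 ≡ 62 (mod 199)
193^11 ≡ 43 (mod 199)
193^18 ≡ 63 (mod 199)
193^22 ≡ 58 (mod 199)
193^33 ≡ 106 (mod 199)
193^66 ≡ 92 (mod 199)
193^99 ≡ 1 (mod 199) ✓
Hence ord(193) = 99.

99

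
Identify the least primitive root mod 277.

5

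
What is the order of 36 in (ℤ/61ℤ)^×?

30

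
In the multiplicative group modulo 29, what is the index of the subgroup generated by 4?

2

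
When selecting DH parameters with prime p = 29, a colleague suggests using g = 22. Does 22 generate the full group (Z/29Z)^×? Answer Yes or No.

No

φ(29) = 29 − 1 = 28 = 2^2 · 7.
It suffices to check that the order of 22 is not a proper divisor of 28: compute 22^(28/q) for q ∈ {2, 7}.
22^14 ≡ 1 (mod 29)  [q = 2: ≡ 1 ✗]
22^4 ≡ 23 (mod 29)  [q = 7: ≢ 1 ✓]
Since 22^14 ≡ 1, the order of 22 divides 14 < 28, so 22 is not a primitive root.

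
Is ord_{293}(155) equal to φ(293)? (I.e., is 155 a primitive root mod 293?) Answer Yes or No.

φ(293) = 293 − 1 = 292 = 2^2 · 73.
It suffices to check that the order of 155 is not a proper divisor of 292: compute 155^(292/q) for q ∈ {2, 73}.
155^146 ≡ 292 (mod 293)  [q = 2: ≢ 1 ✓]
155^4 ≡ 1 (mod 293)  [q = 73: ≡ 1 ✗]
The check at q = 73 fails, so 155 generates a proper subgroup.

No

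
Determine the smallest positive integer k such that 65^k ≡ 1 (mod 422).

35

By Lagrange's theorem, ord_422(65) divides φ(422) = φ(2)·φ(211) = 1·210 = 210 = 2 · 3 · 5 · 7.
Divisors of 210: 1, 2, 3, 5, 6, 7, 10, 14, 15, 21, 30, 35, 42, 70, 105, 210.
Check 65^d mod 422 for each divisor in increasing order:
65^1 ≡ 65 (mod 422)
65^2 ≡ 5 (mod 422)
65^3 ≡ 325 (mod 422)
65^5 ≡ 359 (mod 422)
65^6 ≡ 125 (mod 422)
65^7 ≡ 107 (mod 422)
65^10 ≡ 171 (mod 422)
65^14 ≡ 55 (mod 422)
65^15 ≡ 199 (mod 422)
65^21 ≡ 399 (mod 422)
65^30 ≡ 355 (mod 422)
65^35 ≡ 1 (mod 422) ✓
Hence ord(65) = 35.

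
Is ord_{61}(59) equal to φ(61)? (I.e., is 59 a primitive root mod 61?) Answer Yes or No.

Yes

φ(61) = 61 − 1 = 60 = 2^2 · 3 · 5.
It suffices to check that the order of 59 is not a proper divisor of 60: compute 59^(60/q) for q ∈ {2, 3, 5}.
59^30 ≡ 60 (mod 61)  [q = 2: ≢ 1 ✓]
59^20 ≡ 47 (mod 61)  [q = 3: ≢ 1 ✓]
59^12 ≡ 9 (mod 61)  [q = 5: ≢ 1 ✓]
All checks pass, so 59 has order 60 and is a primitive root modulo 61.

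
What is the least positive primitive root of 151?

6

φ(151) = 151 − 1 = 150 = 2 · 3 · 5^2.
g is a primitive root iff g^(150/q) ≢ 1 (mod 151) for each prime q ∈ {2, 3, 5}.
g = 2: 2^75 ≡ 1 — hits 1, so not a primitive root.
g = 3: 3^75 ≡ 150; 3^50 ≡ 1 — hits 1, so not a primitive root.
g = 4: 4^75 ≡ 1 — hits 1, so not a primitive root.
g = 5: 5^75 ≡ 1 — hits 1, so not a primitive root.
g = 6: 6^75 ≡ 150; 6^50 ≡ 32; 6^30 ≡ 59 — none is 1, so 6 is a primitive root.
Hence the least primitive root of 151 is 6.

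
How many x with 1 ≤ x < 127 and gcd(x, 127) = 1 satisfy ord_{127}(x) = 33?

0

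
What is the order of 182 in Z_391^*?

176

ord(182) | φ(391) = φ(17·23) = (17−1)·(23−1) = 16·22 = 352 = 2^5 · 11.
Divisors of 352: 1, 2, 4, 8, 11, 16, 22, 32, 44, 88, 176, 352.
Test each divisor d:
182^1 ≡ 182 (mod 391)
182^2 ≡ 280 (mod 391)
182^4 ≡ 200 (mod 391)
182^8 ≡ 118 (mod 391)
182^11 ≡ 91 (mod 391)
182^16 ≡ 239 (mod 391)
182^22 ≡ 70 (mod 391)
182^32 ≡ 35 (mod 391)
182^44 ≡ 208 (mod 391)
182^88 ≡ 254 (mod 391)
182^176 ≡ 1 (mod 391) ✓
The smallest such exponent is 176, so the order of 182 is 176.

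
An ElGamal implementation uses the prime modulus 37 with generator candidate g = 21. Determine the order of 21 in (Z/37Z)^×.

18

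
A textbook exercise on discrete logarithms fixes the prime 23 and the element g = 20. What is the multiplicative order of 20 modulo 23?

22

Since 20 ∈ (Z/23Z)^×, its order divides φ(23) = 23 − 1 = 22 = 2 · 11.
Divisors of 22: 1, 2, 11, 22.
Compute 20^d (mod 23) for the divisors d until we hit 1:
20^1 ≡ 20 (mod 23)
20^2 ≡ 9 (mod 23)
20^11 ≡ 22 (mod 23)
20^22 ≡ 1 (mod 23) ✓
So ord_23(20) = 22.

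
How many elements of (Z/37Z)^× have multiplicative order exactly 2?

φ(37) = 37 − 1 = 36 = 2^2 · 3^2.
(Z/37Z)^× is cyclic (|G| = 36); a cyclic group of order m has exactly φ(d) elements of each order d | m, and none otherwise.
2 | 36, and φ(2) = 2 − 1 = 1.

1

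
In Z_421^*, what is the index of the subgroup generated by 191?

Since 191 ∈ (Z/421Z)^×, its order divides φ(421) = 421 − 1 = 420 = 2^2 · 3 · 5 · 7.
Divisors of 420: 1, 2, 3, 4, 5, 6, 7, 10, 12, 14, 15, 20, 21, 28, 30, 35, 42, 60, 70, 84, 105, 140, 210, 420.
Evaluate successive powers at the divisors of 420:
191^1 ≡ 191
191^2 ≡ 275
191^3 ≡ 321
191^4 ≡ 266
191^5 ≡ 286
191^6 ≡ 317
191^7 ≡ 344
191^10 ≡ 122
191^12 ≡ 291
191^14 ≡ 35
191^15 ≡ 370
191^20 ≡ 149
191^21 ≡ 252
191^28 ≡ 383
191^30 ≡ 75
191^35 ≡ 400
191^42 ≡ 354
191^60 ≡ 152
191^70 ≡ 20
191^84 ≡ 279
191^105 ≡ 1
So ord_421(191) = 105, hence |⟨191⟩| = 105.
Index = |(Z/421Z)^×| / |⟨191⟩| = 420 / 105 = 4.

4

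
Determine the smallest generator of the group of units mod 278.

φ(278) = φ(2)·φ(139) = 1·138 = 138 = 2 · 3 · 23.
g is a primitive root iff g^(138/q) ≢ 1 (mod 278) for each prime q ∈ {2, 3, 23}.
g = 2: gcd(2, 278) = 2 > 1, not a unit — skip.
g = 3: 3^69 ≡ 277; 3^46 ≡ 181; 3^6 ≡ 173 — none is 1, so 3 is a primitive root.
So 3 is the smallest generator of (Z/278Z)^×.

3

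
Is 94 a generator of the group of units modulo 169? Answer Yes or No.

No

φ(169) = φ(13^2) = 13·(13−1) = 156 = 2^2 · 3 · 13.
94 is a primitive root mod 169 iff 94^(φ(169)/q) ≢ 1 for every prime q | φ(169), i.e. q ∈ {2, 3, 13}.
94^78 ≡ 1 (mod 169)  [q = 2: ≡ 1 ✗]
94^52 ≡ 146 (mod 169)  [q = 3: ≢ 1 ✓]
94^12 ≡ 131 (mod 169)  [q = 13: ≢ 1 ✓]
94^78 ≡ 1 shows ord(94) | 78, strictly less than φ(169); not a primitive root.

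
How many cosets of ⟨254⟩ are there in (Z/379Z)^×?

Since 254 ∈ (Z/379Z)^×, its order divides φ(379) = 379 − 1 = 378 = 2 · 3^3 · 7.
Divisors of 378: 1, 2, 3, 6, 7, 9, 14, 18, 21, 27, 42, 54, 63, 126, 189, 378.
Check 254^d mod 379 for each divisor in increasing order:
254^1 ≡ 254
254^2 ≡ 86
254^3 ≡ 241
254^6 ≡ 94
254^7 ≡ 378
254^9 ≡ 293
254^14 ≡ 1
The order of 254 is 14, so the subgroup it generates has 14 elements.
Index = |(Z/379Z)^×| / |⟨254⟩| = 378 / 14 = 27.

27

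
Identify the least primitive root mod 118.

11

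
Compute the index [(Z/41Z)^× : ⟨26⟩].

1

By Lagrange's theorem, ord_41(26) divides φ(41) = 41 − 1 = 40 = 2^3 · 5.
Divisors of 40: 1, 2, 4, 5, 8, 10, 20, 40.
Evaluate successive powers at the divisors of 40:
26^1 ≡ 26 (mod 41)
26^2 ≡ 20 (mod 41)
26^4 ≡ 31 (mod 41)
26^5 ≡ 27 (mod 41)
26^8 ≡ 18 (mod 41)
26^10 ≡ 32 (mod 41)
26^20 ≡ 40 (mod 41)
26^40 ≡ 1 (mod 41) ✓
Thus |⟨26⟩| = ord(26) = 40.
Index = |(Z/41Z)^×| / |⟨26⟩| = 40 / 40 = 1.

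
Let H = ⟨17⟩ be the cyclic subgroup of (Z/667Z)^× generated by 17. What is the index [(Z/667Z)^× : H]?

14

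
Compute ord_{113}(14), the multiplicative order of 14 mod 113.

28

Since 14 ∈ (Z/113Z)^×, its order divides φ(113) = 113 − 1 = 112 = 2^4 · 7.
Divisors of 112: 1, 2, 4, 7, 8, 14, 16, 28, 56, 112.
Test each divisor d:
14^1 ≡ 14 (mod 113)
14^2 ≡ 83 (mod 113)
14^4 ≡ 109 (mod 113)
14^7 ≡ 98 (mod 113)
14^8 ≡ 16 (mod 113)
14^14 ≡ 112 (mod 113)
14^16 ≡ 30 (mod 113)
14^28 ≡ 1 (mod 113) ✓
Therefore the multiplicative order of 14 modulo 113 is 28.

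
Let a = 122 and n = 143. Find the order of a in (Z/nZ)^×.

4

By Lagrange's theorem, ord_143(122) divides φ(143) = φ(11·13) = (11−1)·(13−1) = 10·12 = 120 = 2^3 · 3 · 5.
Divisors of 120: 1, 2, 3, 4, 5, 6, 8, 10, 12, 15, 20, 24, 30, 40, 60, 120.
Compute 122^d (mod 143) for the divisors d until we hit 1:
122^1 ≡ 122 (mod 143)
122^2 ≡ 12 (mod 143)
122^3 ≡ 34 (mod 143)
122^4 ≡ 1 (mod 143) ✓
The smallest such exponent is 4, so the order of 122 is 4.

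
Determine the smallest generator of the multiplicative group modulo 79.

φ(79) = 79 − 1 = 78 = 2 · 3 · 13.
Test candidates g = 2, 3, … against the prime factors q ∈ {2, 3, 13} of φ(79): g is a generator iff g^(78/q) ≢ 1 for every such q.
g = 2: 2^39 ≡ 1 — hits 1, so not a primitive root.
g = 3: 3^39 ≡ 78; 3^26 ≡ 23; 3^6 ≡ 18 — none is 1, so 3 is a primitive root.
The smallest primitive root modulo 79 is 3.

3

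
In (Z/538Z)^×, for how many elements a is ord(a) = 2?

1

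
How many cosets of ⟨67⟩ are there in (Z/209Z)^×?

10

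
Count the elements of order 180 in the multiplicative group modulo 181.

48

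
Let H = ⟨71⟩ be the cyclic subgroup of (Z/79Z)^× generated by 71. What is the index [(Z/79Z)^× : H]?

ord(71) | φ(79) = 79 − 1 = 78 = 2 · 3 · 13.
Divisors of 78: 1, 2, 3, 6, 13, 26, 39, 78.
Check 71^d mod 79 for each divisor in increasing order:
71^1 ≡ 71
71^2 ≡ 64
71^3 ≡ 41
71^6 ≡ 22
71^13 ≡ 78
71^26 ≡ 1
Thus |⟨71⟩| = ord(71) = 26.
[(Z/79Z)^× : ⟨71⟩] = 78/26 = 3.

3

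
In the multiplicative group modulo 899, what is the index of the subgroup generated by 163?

ord(163) | φ(899) = φ(29·31) = (29−1)·(31−1) = 28·30 = 840 = 2^3 · 3 · 5 · 7.
Divisors of 840: 1, 2, 3, 4, 5, 6, 7, 8, 10, 12, 14, 15, 20, 21, 24, 28, 30, 35, 40, 42, 56, 60, 70, 84, 105, 120, 140, 168, 210, 280, 420, 840.
Compute 163^d (mod 899) for the divisors d until we hit 1:
163^1 ≡ 163
163^2 ≡ 498
163^3 ≡ 264
163^4 ≡ 779
163^5 ≡ 218
163^6 ≡ 473
163^7 ≡ 684
163^8 ≡ 16
163^10 ≡ 776
163^12 ≡ 777
163^14 ≡ 376
163^15 ≡ 156
163^20 ≡ 745
163^21 ≡ 70
163^24 ≡ 500
163^28 ≡ 233
163^30 ≡ 63
163^35 ≡ 249
163^40 ≡ 342
163^42 ≡ 405
163^56 ≡ 349
163^60 ≡ 373
163^70 ≡ 869
163^84 ≡ 407
163^105 ≡ 621
163^120 ≡ 683
163^140 ≡ 1
The order of 163 is 140, so the subgroup it generates has 140 elements.
The index is φ(899) / ord(163) = 840 / 140 = 6.

6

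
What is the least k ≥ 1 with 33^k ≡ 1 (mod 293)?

The order of 33 must divide φ(293) = 293 − 1 = 292 = 2^2 · 73.
Divisors of 292: 1, 2, 4, 73, 146, 292.
Evaluate successive powers at the divisors of 292:
33^1 ≡ 33
33^2 ≡ 210
33^4 ≡ 150
33^73 ≡ 1
Hence ord(33) = 73.

73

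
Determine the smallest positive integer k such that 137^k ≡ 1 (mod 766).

191

ord(137) | φ(766) = φ(2)·φ(383) = 1·382 = 382 = 2 · 191.
Divisors of 382: 1, 2, 191, 382.
Compute 137^d (mod 766) for the divisors d until we hit 1:
137^1 ≡ 137
137^2 ≡ 385
137^191 ≡ 1
The smallest such exponent is 191, so the order of 137 is 191.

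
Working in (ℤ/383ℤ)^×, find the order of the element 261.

191

Since 261 ∈ (Z/383Z)^×, its order divides φ(383) = 383 − 1 = 382 = 2 · 191.
Divisors of 382: 1, 2, 191, 382.
Check 261^d mod 383 for each divisor in increasing order:
261^1 ≡ 261
261^2 ≡ 330
261^191 ≡ 1
So ord_383(261) = 191.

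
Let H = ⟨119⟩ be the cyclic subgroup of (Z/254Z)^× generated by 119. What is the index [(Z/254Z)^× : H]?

Since 119 ∈ (Z/254Z)^×, its order divides φ(254) = φ(2)·φ(127) = 1·126 = 126 = 2 · 3^2 · 7.
Divisors of 126: 1, 2, 3, 6, 7, 9, 14, 18, 21, 42, 63, 126.
Check 119^d mod 254 for each divisor in increasing order:
119^1 ≡ 119 (mod 254)
119^2 ≡ 191 (mod 254)
119^3 ≡ 123 (mod 254)
119^6 ≡ 143 (mod 254)
119^7 ≡ 253 (mod 254)
119^9 ≡ 63 (mod 254)
119^14 ≡ 1 (mod 254) ✓
Thus |⟨119⟩| = ord(119) = 14.
Index = |(Z/254Z)^×| / |⟨119⟩| = 126 / 14 = 9.

9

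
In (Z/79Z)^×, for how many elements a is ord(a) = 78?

24

φ(79) = 79 − 1 = 78 = 2 · 3 · 13.
In a cyclic group of order 78, there are φ(d) elements of order d for each divisor d of 78, and zero for non-divisors.
78 = 2 · 3 · 13 divides 78, and φ(78) = 24.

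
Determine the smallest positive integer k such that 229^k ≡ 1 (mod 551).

28

Since 229 ∈ (Z/551Z)^×, its order divides φ(551) = φ(19·29) = (19−1)·(29−1) = 18·28 = 504 = 2^3 · 3^2 · 7.
Divisors of 504: 1, 2, 3, 4, 6, 7, 8, 9, 12, 14, 18, 21, 24, 28, 36, 42, 56, 63, 72, 84, 126, 168, 252, 504.
Compute 229^d (mod 551) for the divisors d until we hit 1:
229^1 ≡ 229 (mod 551)
229^2 ≡ 96 (mod 551)
229^3 ≡ 495 (mod 551)
229^4 ≡ 400 (mod 551)
229^6 ≡ 381 (mod 551)
229^7 ≡ 191 (mod 551)
229^8 ≡ 210 (mod 551)
229^9 ≡ 153 (mod 551)
229^12 ≡ 248 (mod 551)
229^14 ≡ 115 (mod 551)
229^18 ≡ 267 (mod 551)
229^21 ≡ 476 (mod 551)
229^24 ≡ 343 (mod 551)
229^28 ≡ 1 (mod 551) ✓
Therefore the multiplicative order of 229 modulo 551 is 28.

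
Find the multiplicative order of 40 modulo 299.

ord(40) | φ(299) = φ(13·23) = (13−1)·(23−1) = 12·22 = 264 = 2^3 · 3 · 11.
Divisors of 264: 1, 2, 3, 4, 6, 8, 11, 12, 22, 24, 33, 44, 66, 88, 132, 264.
Evaluate successive powers at the divisors of 264:
40^1 ≡ 40
40^2 ≡ 105
40^3 ≡ 14
40^4 ≡ 261
40^6 ≡ 196
40^8 ≡ 248
40^11 ≡ 183
40^12 ≡ 144
40^22 ≡ 1
So ord_299(40) = 22.

22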